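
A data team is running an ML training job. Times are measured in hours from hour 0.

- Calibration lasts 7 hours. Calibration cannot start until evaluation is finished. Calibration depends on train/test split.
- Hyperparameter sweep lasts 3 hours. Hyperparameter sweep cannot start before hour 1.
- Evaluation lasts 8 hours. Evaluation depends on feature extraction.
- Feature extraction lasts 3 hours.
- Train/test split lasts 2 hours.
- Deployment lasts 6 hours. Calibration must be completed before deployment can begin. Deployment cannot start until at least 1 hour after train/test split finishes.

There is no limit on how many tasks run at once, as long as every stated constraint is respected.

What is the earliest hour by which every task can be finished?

24

Hyperparameter sweep waits on its own release at hour 1, so it starts at hour 1 and finishes at 1 + 3 = hour 4.
Train/test split can start immediately at hour 0; it finishes at hour 2.
Nothing blocks feature extraction, so it runs from hour 0 to hour 3.
Evaluation cannot begin until feature extraction (finishes hour 3). It runs from hour 3 to 3 + 8 = hour 11.
Calibration needs all of evaluation (finishes hour 11); train/test split (finishes hour 2). That puts its earliest start at hour 11; it finishes at 11 + 7 = hour 18.
For deployment: calibration (finishes hour 18); train/test split (finishes hour 2, plus 1-hour gap → hour 3). Taking the maximum gives a start of hour 18, and it finishes at 18 + 6 = hour 24.
All tasks are finished once the last one completes. Finish times: Feature extraction at 3, Train/test split at 2, Hyperparameter sweep at 4, Evaluation at 11, Calibration at 18, Deployment at 24. The latest is hour 24.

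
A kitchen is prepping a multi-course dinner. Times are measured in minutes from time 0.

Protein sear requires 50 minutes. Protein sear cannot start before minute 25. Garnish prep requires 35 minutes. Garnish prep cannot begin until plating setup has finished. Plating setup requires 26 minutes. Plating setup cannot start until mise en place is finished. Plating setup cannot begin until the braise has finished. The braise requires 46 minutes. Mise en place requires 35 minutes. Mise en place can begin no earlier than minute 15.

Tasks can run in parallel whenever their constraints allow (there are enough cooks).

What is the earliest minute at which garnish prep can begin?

76

The braise can start immediately at minute 0; it finishes at minute 46.
Mise en place waits on its own release at minute 15, so it starts at minute 15 and finishes at 15 + 35 = minute 50.
Plating setup has to wait for mise en place (finishes minute 50); the braise (finishes minute 46). The latest of these is minute 50, so plating setup runs minute 50 to 50 + 26 = minute 76.
Garnish prep waits on plating setup (finishes minute 76), so the earliest it can start is minute 76.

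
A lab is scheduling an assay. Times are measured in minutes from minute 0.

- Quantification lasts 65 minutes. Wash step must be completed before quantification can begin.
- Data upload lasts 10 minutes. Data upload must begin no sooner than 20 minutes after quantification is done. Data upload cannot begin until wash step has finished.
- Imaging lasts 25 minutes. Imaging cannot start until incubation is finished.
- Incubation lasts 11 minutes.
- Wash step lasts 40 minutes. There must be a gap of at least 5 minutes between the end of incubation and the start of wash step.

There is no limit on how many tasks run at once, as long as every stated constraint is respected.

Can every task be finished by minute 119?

No

Incubation can start immediately at minute 0; it finishes at minute 11.
Imaging cannot begin until incubation (finishes minute 11). It runs from minute 11 to 11 + 25 = minute 36.
After incubation (finishes minute 11, plus 5-minute gap → minute 16), wash step can start at minute 16 and finishes at minute 56.
After wash step (finishes minute 56), quantification can start at minute 56 and finishes at minute 121.
For data upload: quantification (finishes minute 121, plus 20-minute gap → minute 141); wash step (finishes minute 56). Taking the maximum gives a start of minute 141, and it finishes at 141 + 10 = minute 151.
The earliest everything can be done is minute 151, which is after the deadline of 119, so it is not possible.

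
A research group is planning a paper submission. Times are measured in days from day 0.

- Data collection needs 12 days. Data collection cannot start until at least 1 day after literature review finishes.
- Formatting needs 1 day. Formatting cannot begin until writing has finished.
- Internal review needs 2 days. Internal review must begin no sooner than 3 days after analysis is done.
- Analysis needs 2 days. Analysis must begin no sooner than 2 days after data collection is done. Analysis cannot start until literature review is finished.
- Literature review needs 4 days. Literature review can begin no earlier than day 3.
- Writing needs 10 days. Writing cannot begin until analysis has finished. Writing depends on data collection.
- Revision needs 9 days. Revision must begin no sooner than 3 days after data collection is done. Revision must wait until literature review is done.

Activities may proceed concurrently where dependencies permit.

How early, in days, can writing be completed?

34

After its own release at day 3, literature review can start at day 3 and finishes at day 7.
Data collection cannot begin until literature review (finishes day 7, plus 1-day gap → day 8). It runs from day 8 to 8 + 12 = day 20.
For analysis: data collection (finishes day 20, plus 2-day gap → day 22); literature review (finishes day 7). Taking the maximum gives a start of day 22, and it finishes at 22 + 2 = day 24.
For writing: analysis (finishes day 24); data collection (finishes day 20). Taking the maximum gives a start of day 24, and it finishes at 24 + 10 = day 34.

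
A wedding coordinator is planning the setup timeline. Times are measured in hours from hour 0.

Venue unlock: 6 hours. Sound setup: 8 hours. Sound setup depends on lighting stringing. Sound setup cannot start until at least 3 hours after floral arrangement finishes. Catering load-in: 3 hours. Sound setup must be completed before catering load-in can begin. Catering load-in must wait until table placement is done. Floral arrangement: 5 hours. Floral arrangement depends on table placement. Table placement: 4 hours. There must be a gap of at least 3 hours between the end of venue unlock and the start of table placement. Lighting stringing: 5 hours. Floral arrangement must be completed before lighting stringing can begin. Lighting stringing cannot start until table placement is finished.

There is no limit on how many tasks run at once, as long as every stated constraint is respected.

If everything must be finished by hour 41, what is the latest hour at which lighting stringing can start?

Catering load-in has no dependents, so it just needs to finish by hour 41. Starting by 41 − 3 = hour 38 achieves that.
Since catering load-in (must start by hour 38) depends on it, sound setup must finish by hour 38. Backing off its 8-hour duration gives a latest start of hour 30.
Since sound setup (must start by hour 30) depends on it, lighting stringing must finish by hour 30. Backing off its 5-hour duration gives a latest start of hour 25.

25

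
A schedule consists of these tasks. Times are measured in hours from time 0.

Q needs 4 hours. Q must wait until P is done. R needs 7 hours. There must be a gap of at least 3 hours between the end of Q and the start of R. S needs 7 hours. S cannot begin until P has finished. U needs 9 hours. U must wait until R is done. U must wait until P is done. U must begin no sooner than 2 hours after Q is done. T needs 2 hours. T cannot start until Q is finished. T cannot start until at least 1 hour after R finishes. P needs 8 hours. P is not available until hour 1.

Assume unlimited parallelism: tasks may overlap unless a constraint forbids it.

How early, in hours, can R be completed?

23

P waits on its own release at hour 1, so it starts at hour 1 and finishes at 1 + 8 = hour 9.
Q cannot begin until P (finishes hour 9). It runs from hour 9 to 9 + 4 = hour 13.
R waits on Q (finishes hour 13, plus 3-hour gap → hour 16), so it starts at hour 16 and finishes at 16 + 7 = hour 23.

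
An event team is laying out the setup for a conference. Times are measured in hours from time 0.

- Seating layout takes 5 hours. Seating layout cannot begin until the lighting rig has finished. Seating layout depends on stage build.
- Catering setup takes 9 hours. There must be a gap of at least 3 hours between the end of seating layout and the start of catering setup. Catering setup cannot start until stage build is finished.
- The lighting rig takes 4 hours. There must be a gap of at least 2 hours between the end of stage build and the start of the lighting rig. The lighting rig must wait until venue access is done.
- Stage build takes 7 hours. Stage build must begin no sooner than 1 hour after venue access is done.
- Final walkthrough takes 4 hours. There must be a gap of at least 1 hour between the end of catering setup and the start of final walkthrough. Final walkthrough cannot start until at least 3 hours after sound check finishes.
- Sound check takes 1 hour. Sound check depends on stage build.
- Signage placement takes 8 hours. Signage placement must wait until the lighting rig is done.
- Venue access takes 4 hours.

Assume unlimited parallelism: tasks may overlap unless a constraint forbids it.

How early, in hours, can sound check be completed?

13

Venue access can start immediately at hour 0; it finishes at hour 4.
Stage build waits on venue access (finishes hour 4, plus 1-hour gap → hour 5), so it starts at hour 5 and finishes at 5 + 7 = hour 12.
Sound check cannot begin until stage build (finishes hour 12). It runs from hour 12 to 12 + 1 = hour 13.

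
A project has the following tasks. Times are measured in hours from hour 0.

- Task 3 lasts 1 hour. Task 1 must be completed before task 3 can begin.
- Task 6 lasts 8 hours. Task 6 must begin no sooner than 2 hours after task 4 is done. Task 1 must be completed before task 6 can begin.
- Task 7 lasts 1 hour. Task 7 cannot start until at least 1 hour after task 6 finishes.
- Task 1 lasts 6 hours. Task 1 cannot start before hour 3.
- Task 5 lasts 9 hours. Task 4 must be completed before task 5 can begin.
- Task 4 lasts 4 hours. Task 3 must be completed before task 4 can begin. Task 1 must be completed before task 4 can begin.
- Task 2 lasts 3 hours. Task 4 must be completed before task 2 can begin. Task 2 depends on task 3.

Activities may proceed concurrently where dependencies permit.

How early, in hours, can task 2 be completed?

17

Task 1 cannot begin until its own release at hour 3. It runs from hour 3 to 3 + 6 = hour 9.
After task 1 (finishes hour 9), task 3 can start at hour 9 and finishes at hour 10.
Task 4 needs all of task 3 (finishes hour 10); task 1 (finishes hour 9). That puts its earliest start at hour 10; it finishes at 10 + 4 = hour 14.
Task 2 needs all of task 4 (finishes hour 14); task 3 (finishes hour 10). That puts its earliest start at hour 14; it finishes at 14 + 3 = hour 17.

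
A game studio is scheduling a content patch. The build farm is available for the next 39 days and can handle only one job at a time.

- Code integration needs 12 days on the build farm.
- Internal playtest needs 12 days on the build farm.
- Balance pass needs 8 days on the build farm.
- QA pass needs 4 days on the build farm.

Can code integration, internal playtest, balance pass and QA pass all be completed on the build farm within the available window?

Running back to back, the jobs need 12 + 12 + 8 + 4 = 36 days on the build farm.
Since 36 ≤ 39, they fit within the window.

Yes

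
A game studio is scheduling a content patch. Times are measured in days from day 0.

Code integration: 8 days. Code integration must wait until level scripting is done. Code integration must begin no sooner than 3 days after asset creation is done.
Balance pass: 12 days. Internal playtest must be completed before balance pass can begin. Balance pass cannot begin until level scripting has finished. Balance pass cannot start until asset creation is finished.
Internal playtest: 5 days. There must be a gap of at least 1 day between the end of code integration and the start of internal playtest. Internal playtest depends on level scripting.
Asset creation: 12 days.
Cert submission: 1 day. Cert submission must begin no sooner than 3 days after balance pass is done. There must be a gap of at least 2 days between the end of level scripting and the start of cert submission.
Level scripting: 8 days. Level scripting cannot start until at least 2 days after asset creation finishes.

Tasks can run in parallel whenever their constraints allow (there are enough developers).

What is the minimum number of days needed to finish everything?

Asset creation has no prerequisites, so it starts at day 0 and finishes at day 12.
After asset creation (finishes day 12, plus 2-day gap → day 14), level scripting can start at day 14 and finishes at day 22.
Code integration has to wait for level scripting (finishes day 22); asset creation (finishes day 12, plus 3-day gap → day 15). The latest of these is day 22, so code integration runs day 22 to 22 + 8 = day 30.
Internal playtest needs all of code integration (finishes day 30, plus 1-day gap → day 31); level scripting (finishes day 22). That puts its earliest start at day 31; it finishes at 31 + 5 = day 36.
Balance pass has to wait for internal playtest (finishes day 36); level scripting (finishes day 22); asset creation (finishes day 12). The latest of these is day 36, so balance pass runs day 36 to 36 + 12 = day 48.
Cert submission needs all of balance pass (finishes day 48, plus 3-day gap → day 51); level scripting (finishes day 22, plus 2-day gap → day 24). That puts its earliest start at day 51; it finishes at 51 + 1 = day 52.
All tasks are finished once the last one completes. Finish times: Asset creation at 12, Level scripting at 22, Code integration at 30, Internal playtest at 36, Balance pass at 48, Cert submission at 52. The latest is day 52.

52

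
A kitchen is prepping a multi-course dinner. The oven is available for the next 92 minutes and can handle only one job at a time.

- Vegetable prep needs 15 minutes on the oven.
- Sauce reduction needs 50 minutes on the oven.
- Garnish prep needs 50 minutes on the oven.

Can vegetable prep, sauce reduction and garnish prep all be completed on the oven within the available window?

Running back to back, the jobs need 15 + 50 + 50 = 115 minutes on the oven.
Since 115 > 92, they cannot all fit.

No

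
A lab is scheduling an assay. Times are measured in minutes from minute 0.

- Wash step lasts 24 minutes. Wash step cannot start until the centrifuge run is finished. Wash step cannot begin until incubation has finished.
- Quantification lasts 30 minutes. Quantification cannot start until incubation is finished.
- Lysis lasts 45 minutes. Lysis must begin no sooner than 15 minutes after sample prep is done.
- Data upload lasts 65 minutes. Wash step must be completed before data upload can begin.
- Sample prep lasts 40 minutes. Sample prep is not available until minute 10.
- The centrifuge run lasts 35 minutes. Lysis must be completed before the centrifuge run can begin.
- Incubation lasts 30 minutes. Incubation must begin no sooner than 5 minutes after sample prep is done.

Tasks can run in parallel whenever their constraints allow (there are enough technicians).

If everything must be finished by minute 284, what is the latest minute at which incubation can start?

To finish by minute 284, data upload (duration 65) must start no later than minute 219.
Wash step has to be done before data upload (must start by minute 219). That means finishing by minute 219, i.e. starting by 219 − 24 = minute 195.
Quantification must finish by minute 284; it takes 30 minutes, so it must start by 284 − 30 = minute 254.
For incubation: wash step (must start by minute 195); quantification (must start by minute 254). The most restrictive is minute 195; with a 30-minute duration, incubation must start by minute 165.

165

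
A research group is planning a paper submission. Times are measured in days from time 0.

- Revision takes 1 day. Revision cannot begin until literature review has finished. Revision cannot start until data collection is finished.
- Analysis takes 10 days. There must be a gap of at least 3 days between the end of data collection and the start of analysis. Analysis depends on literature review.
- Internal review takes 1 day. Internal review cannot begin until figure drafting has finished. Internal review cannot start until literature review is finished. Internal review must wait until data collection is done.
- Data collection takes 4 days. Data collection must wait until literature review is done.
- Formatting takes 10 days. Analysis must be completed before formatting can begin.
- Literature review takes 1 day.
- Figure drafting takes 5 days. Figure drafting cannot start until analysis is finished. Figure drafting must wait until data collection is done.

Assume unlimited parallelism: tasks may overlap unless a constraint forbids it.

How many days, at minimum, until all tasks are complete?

Nothing blocks literature review, so it runs from day 0 to day 1.
After literature review (finishes day 1), data collection can start at day 1 and finishes at day 5.
Revision needs all of literature review (finishes day 1); data collection (finishes day 5). That puts its earliest start at day 5; it finishes at 5 + 1 = day 6.
Analysis needs all of data collection (finishes day 5, plus 3-day gap → day 8); literature review (finishes day 1). That puts its earliest start at day 8; it finishes at 8 + 10 = day 18.
After analysis (finishes day 18), formatting can start at day 18 and finishes at day 28.
Figure drafting has to wait for analysis (finishes day 18); data collection (finishes day 5). The latest of these is day 18, so figure drafting runs day 18 to 18 + 5 = day 23.
Internal review cannot start until figure drafting (finishes day 23); literature review (finishes day 1); data collection (finishes day 5). The controlling bound is day 23, so internal review finishes at 23 + 1 = day 24.
All tasks are finished once the last one completes. Finish times: Literature review at 1, Data collection at 5, Analysis at 18, Figure drafting at 23, Internal review at 24, Revision at 6, Formatting at 28. The latest is day 28.

28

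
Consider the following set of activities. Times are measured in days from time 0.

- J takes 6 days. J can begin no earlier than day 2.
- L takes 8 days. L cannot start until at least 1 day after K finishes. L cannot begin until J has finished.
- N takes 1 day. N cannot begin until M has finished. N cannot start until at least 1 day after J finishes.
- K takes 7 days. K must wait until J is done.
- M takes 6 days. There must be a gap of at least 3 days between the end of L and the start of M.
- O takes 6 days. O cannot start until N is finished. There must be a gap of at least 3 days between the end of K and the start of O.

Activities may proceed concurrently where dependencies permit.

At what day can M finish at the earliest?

33

J waits on its own release at day 2, so it starts at day 2 and finishes at 2 + 6 = day 8.
After J (finishes day 8), K can start at day 8 and finishes at day 15.
For L: K (finishes day 15, plus 1-day gap → day 16); J (finishes day 8). Taking the maximum gives a start of day 16, and it finishes at 16 + 8 = day 24.
After L (finishes day 24, plus 3-day gap → day 27), M can start at day 27 and finishes at day 33.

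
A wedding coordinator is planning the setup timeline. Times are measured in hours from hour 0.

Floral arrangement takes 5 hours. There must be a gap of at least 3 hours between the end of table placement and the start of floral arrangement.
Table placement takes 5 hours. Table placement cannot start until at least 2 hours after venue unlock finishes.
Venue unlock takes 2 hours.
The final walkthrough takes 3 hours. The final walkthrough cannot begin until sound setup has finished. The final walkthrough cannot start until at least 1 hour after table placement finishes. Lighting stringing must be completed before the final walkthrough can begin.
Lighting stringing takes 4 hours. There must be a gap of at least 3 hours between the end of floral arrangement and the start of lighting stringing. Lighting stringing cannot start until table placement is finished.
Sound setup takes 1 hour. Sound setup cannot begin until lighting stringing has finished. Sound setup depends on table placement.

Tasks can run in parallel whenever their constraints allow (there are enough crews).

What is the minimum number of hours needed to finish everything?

28

Nothing blocks venue unlock, so it runs from hour 0 to hour 2.
After venue unlock (finishes hour 2, plus 2-hour gap → hour 4), table placement can start at hour 4 and finishes at hour 9.
After table placement (finishes hour 9, plus 3-hour gap → hour 12), floral arrangement can start at hour 12 and finishes at hour 17.
Lighting stringing needs all of floral arrangement (finishes hour 17, plus 3-hour gap → hour 20); table placement (finishes hour 9). That puts its earliest start at hour 20; it finishes at 20 + 4 = hour 24.
For sound setup: lighting stringing (finishes hour 24); table placement (finishes hour 9). Taking the maximum gives a start of hour 24, and it finishes at 24 + 1 = hour 25.
The final walkthrough needs all of sound setup (finishes hour 25); table placement (finishes hour 9, plus 1-hour gap → hour 10); lighting stringing (finishes hour 24). That puts its earliest start at hour 25; it finishes at 25 + 3 = hour 28.
All tasks are finished once the last one completes. Finish times: Venue unlock at 2, Table placement at 9, Floral arrangement at 17, Lighting stringing at 24, Sound setup at 25, The final walkthrough at 28. The latest is hour 28.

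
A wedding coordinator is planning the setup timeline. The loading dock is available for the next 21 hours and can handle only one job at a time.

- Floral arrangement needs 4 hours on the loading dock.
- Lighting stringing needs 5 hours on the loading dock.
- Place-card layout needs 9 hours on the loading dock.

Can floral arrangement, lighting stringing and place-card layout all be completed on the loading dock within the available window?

Running back to back, the jobs need 4 + 5 + 9 = 18 hours on the loading dock.
Since 18 ≤ 21, they fit within the window.

Yes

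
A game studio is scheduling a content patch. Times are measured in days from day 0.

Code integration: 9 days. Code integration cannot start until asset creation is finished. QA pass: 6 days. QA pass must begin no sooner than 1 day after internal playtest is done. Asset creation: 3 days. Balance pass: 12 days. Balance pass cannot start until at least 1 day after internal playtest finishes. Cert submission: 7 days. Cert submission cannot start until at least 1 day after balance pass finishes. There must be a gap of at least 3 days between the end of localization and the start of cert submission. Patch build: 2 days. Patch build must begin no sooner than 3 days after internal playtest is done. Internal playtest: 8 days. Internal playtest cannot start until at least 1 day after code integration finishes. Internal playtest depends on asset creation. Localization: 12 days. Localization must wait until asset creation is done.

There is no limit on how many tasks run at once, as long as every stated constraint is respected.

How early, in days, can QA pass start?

Asset creation has no prerequisites, so it starts at day 0 and finishes at day 3.
Code integration waits on asset creation (finishes day 3), so it starts at day 3 and finishes at 3 + 9 = day 12.
Internal playtest needs all of code integration (finishes day 12, plus 1-day gap → day 13); asset creation (finishes day 3). That puts its earliest start at day 13; it finishes at 13 + 8 = day 21.
QA pass waits on internal playtest (finishes day 21, plus 1-day gap → day 22), so the earliest it can start is day 22.

22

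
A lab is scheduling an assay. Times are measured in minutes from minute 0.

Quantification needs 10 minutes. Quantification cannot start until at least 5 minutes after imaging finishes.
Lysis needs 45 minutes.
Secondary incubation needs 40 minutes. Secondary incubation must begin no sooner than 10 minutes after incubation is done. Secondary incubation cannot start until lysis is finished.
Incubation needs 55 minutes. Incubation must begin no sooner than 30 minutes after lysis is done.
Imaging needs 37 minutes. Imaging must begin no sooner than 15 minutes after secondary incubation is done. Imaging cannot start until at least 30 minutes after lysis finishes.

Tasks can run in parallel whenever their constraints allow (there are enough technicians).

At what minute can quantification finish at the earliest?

Lysis has no prerequisites, so it starts at minute 0 and finishes at minute 45.
After lysis (finishes minute 45, plus 30-minute gap → minute 75), incubation can start at minute 75 and finishes at minute 130.
Secondary incubation cannot start until incubation (finishes minute 130, plus 10-minute gap → minute 140); lysis (finishes minute 45). The controlling bound is minute 140, so secondary incubation finishes at 140 + 40 = minute 180.
Imaging needs all of secondary incubation (finishes minute 180, plus 15-minute gap → minute 195); lysis (finishes minute 45, plus 30-minute gap → minute 75). That puts its earliest start at minute 195; it finishes at 195 + 37 = minute 232.
Quantification waits on imaging (finishes minute 232, plus 5-minute gap → minute 237), so it starts at minute 237 and finishes at 237 + 10 = minute 247.

247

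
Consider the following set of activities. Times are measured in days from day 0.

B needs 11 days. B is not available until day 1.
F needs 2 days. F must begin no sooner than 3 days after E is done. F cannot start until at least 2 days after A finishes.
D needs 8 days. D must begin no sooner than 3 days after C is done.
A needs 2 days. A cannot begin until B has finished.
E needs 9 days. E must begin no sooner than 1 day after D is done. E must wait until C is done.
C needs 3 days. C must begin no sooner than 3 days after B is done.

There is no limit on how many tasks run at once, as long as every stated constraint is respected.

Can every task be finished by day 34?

After its own release at day 1, B can start at day 1 and finishes at day 12.
After B (finishes day 12, plus 3-day gap → day 15), C can start at day 15 and finishes at day 18.
D cannot begin until C (finishes day 18, plus 3-day gap → day 21). It runs from day 21 to 21 + 8 = day 29.
E has to wait for D (finishes day 29, plus 1-day gap → day 30); C (finishes day 18). The latest of these is day 30, so E runs day 30 to 30 + 9 = day 39.
A cannot begin until B (finishes day 12). It runs from day 12 to 12 + 2 = day 14.
F needs all of E (finishes day 39, plus 3-day gap → day 42); A (finishes day 14, plus 2-day gap → day 16). That puts its earliest start at day 42; it finishes at 42 + 2 = day 44.
The earliest everything can be done is day 44, which is after the deadline of 34, so it is not possible.

No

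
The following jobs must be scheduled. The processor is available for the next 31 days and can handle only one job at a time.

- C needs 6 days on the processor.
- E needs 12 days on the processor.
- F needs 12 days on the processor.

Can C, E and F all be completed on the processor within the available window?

Yes

Running back to back, the jobs need 6 + 12 + 12 = 30 days on the processor.
Since 30 ≤ 31, they fit within the window.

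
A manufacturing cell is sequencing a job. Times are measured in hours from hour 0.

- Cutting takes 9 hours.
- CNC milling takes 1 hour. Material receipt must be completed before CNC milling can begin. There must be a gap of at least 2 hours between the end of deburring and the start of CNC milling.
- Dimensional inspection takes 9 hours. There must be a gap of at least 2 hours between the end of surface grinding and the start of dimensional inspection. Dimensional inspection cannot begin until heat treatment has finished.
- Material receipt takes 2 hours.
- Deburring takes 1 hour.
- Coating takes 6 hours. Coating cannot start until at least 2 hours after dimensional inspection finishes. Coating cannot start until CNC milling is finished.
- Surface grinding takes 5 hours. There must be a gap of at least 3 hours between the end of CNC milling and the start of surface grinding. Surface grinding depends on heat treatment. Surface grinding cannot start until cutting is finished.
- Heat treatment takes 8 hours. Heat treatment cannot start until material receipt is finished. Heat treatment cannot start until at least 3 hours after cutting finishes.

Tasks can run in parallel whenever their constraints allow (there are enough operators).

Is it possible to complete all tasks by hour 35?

Deburring can start immediately at hour 0; it finishes at hour 1.
Cutting has no prerequisites, so it starts at hour 0 and finishes at hour 9.
Material receipt has no prerequisites, so it starts at hour 0 and finishes at hour 2.
Heat treatment has to wait for material receipt (finishes hour 2); cutting (finishes hour 9, plus 3-hour gap → hour 12). The latest of these is hour 12, so heat treatment runs hour 12 to 12 + 8 = hour 20.
CNC milling cannot start until material receipt (finishes hour 2); deburring (finishes hour 1, plus 2-hour gap → hour 3). The controlling bound is hour 3, so CNC milling finishes at 3 + 1 = hour 4.
Surface grinding cannot start until CNC milling (finishes hour 4, plus 3-hour gap → hour 7); heat treatment (finishes hour 20); cutting (finishes hour 9). The controlling bound is hour 20, so surface grinding finishes at 20 + 5 = hour 25.
For dimensional inspection: surface grinding (finishes hour 25, plus 2-hour gap → hour 27); heat treatment (finishes hour 20). Taking the maximum gives a start of hour 27, and it finishes at 27 + 9 = hour 36.
For coating: dimensional inspection (finishes hour 36, plus 2-hour gap → hour 38); CNC milling (finishes hour 4). Taking the maximum gives a start of hour 38, and it finishes at 38 + 6 = hour 44.
The earliest everything can be done is hour 44, which is after the deadline of 35, so it is not possible.

No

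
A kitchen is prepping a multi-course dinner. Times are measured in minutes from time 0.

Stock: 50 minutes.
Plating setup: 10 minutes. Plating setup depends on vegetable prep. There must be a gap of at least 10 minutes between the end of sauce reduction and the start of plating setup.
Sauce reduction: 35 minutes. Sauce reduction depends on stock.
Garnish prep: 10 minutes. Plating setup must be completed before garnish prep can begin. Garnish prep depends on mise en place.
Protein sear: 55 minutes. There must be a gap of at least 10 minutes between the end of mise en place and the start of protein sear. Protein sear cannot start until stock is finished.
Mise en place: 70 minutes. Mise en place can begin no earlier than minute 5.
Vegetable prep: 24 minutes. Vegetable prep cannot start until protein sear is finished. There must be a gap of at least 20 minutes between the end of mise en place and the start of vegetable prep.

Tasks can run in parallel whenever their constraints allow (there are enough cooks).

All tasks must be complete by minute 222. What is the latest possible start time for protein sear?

Garnish prep has no dependents, so it just needs to finish by minute 222. Starting by 222 − 10 = minute 212 achieves that.
Plating setup feeds into garnish prep (must start by minute 212); so plating setup must finish by minute 212 and therefore start by minute 202.
Since plating setup (must start by minute 202) depends on it, vegetable prep must finish by minute 202. Backing off its 24-minute duration gives a latest start of minute 178.
Since vegetable prep (must start by minute 178) depends on it, protein sear must finish by minute 178. Backing off its 55-minute duration gives a latest start of minute 123.

123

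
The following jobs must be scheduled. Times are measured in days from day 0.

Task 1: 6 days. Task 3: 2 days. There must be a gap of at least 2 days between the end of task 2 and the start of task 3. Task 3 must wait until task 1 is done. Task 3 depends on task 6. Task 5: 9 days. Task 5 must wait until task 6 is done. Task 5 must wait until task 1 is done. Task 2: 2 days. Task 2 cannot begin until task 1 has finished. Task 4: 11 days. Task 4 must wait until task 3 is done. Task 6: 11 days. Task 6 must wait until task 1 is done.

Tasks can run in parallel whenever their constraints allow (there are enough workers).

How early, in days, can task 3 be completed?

19

Nothing blocks task 1, so it runs from day 0 to day 6.
Task 6 cannot begin until task 1 (finishes day 6). It runs from day 6 to 6 + 11 = day 17.
After task 1 (finishes day 6), task 2 can start at day 6 and finishes at day 8.
For task 3: task 2 (finishes day 8, plus 2-day gap → day 10); task 1 (finishes day 6); task 6 (finishes day 17). Taking the maximum gives a start of day 17, and it finishes at 17 + 2 = day 19.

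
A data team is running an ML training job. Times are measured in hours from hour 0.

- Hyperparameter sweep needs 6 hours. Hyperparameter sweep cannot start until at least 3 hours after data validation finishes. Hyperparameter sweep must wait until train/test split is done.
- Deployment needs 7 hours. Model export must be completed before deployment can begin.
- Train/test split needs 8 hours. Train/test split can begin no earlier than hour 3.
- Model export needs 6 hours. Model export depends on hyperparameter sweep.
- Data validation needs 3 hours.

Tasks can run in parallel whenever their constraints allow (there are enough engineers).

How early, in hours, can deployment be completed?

30

Train/test split cannot begin until its own release at hour 3. It runs from hour 3 to 3 + 8 = hour 11.
Data validation has no prerequisites, so it starts at hour 0 and finishes at hour 3.
Hyperparameter sweep has to wait for data validation (finishes hour 3, plus 3-hour gap → hour 6); train/test split (finishes hour 11). The latest of these is hour 11, so hyperparameter sweep runs hour 11 to 11 + 6 = hour 17.
Model export cannot begin until hyperparameter sweep (finishes hour 17). It runs from hour 17 to 17 + 6 = hour 23.
Deployment waits on model export (finishes hour 23), so it starts at hour 23 and finishes at 23 + 7 = hour 30.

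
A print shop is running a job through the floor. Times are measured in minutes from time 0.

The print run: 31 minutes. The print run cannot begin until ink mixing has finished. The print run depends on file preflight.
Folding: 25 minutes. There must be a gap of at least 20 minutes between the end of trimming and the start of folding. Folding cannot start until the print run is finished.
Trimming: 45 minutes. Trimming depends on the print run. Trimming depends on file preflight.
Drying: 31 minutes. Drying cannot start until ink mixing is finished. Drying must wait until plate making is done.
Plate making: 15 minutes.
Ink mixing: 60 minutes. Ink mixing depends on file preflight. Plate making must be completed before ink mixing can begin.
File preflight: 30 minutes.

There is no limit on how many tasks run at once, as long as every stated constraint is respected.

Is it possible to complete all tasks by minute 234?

Plate making can start immediately at minute 0; it finishes at minute 15.
Nothing blocks file preflight, so it runs from minute 0 to minute 30.
For ink mixing: file preflight (finishes minute 30); plate making (finishes minute 15). Taking the maximum gives a start of minute 30, and it finishes at 30 + 60 = minute 90.
For drying: ink mixing (finishes minute 90); plate making (finishes minute 15). Taking the maximum gives a start of minute 90, and it finishes at 90 + 31 = minute 121.
The print run has to wait for ink mixing (finishes minute 90); file preflight (finishes minute 30). The latest of these is minute 90, so the print run runs minute 90 to 90 + 31 = minute 121.
For trimming: the print run (finishes minute 121); file preflight (finishes minute 30). Taking the maximum gives a start of minute 121, and it finishes at 121 + 45 = minute 166.
For folding: trimming (finishes minute 166, plus 20-minute gap → minute 186); the print run (finishes minute 121). Taking the maximum gives a start of minute 186, and it finishes at 186 + 25 = minute 211.
Every task is finished by minute 211, which is no later than the deadline of 234, so the schedule is feasible.

Yes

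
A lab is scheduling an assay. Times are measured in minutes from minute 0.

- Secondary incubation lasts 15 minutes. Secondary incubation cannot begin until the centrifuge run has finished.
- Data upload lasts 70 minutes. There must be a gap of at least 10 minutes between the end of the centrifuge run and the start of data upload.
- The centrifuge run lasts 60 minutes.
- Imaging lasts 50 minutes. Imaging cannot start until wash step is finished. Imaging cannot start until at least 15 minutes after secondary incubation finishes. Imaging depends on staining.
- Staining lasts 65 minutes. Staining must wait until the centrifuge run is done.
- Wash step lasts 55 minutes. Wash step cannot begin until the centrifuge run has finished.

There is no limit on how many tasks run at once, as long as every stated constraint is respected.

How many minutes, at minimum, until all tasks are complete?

175

The centrifuge run has no prerequisites, so it starts at minute 0 and finishes at minute 60.
Data upload cannot begin until the centrifuge run (finishes minute 60, plus 10-minute gap → minute 70). It runs from minute 70 to 70 + 70 = minute 140.
After the centrifuge run (finishes minute 60), secondary incubation can start at minute 60 and finishes at minute 75.
After the centrifuge run (finishes minute 60), staining can start at minute 60 and finishes at minute 125.
Wash step waits on the centrifuge run (finishes minute 60), so it starts at minute 60 and finishes at 60 + 55 = minute 115.
Imaging needs all of wash step (finishes minute 115); secondary incubation (finishes minute 75, plus 15-minute gap → minute 90); staining (finishes minute 125). That puts its earliest start at minute 125; it finishes at 125 + 50 = minute 175.
All tasks are finished once the last one completes. Finish times: The centrifuge run at 60, Wash step at 115, Staining at 125, Secondary incubation at 75, Imaging at 175, Data upload at 140. The latest is minute 175.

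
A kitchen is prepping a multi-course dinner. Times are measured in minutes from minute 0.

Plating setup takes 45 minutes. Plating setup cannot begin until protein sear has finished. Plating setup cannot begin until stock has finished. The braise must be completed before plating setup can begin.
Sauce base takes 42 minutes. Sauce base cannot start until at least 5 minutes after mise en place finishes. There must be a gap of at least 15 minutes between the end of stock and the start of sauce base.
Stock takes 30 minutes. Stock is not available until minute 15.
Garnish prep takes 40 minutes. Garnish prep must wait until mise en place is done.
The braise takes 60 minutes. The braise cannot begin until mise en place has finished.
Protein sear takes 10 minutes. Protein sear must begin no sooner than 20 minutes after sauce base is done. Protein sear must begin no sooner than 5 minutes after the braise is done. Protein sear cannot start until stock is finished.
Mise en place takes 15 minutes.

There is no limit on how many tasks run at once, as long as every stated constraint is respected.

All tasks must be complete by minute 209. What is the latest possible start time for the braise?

Plating setup must finish by minute 209; it takes 45 minutes, so it must start by 209 − 45 = minute 164.
Protein sear feeds into plating setup (must start by minute 164); so protein sear must finish by minute 164 and therefore start by minute 154.
For the braise: protein sear (must start by minute 154, minus 5-minute gap → minute 149); plating setup (must start by minute 164). The most restrictive is minute 149; with a 60-minute duration, the braise must start by minute 89.

89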